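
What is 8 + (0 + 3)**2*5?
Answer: 53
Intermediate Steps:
8 + (0 + 3)**2*5 = 8 + 3**2*5 = 8 + 9*5 = 8 + 45 = 53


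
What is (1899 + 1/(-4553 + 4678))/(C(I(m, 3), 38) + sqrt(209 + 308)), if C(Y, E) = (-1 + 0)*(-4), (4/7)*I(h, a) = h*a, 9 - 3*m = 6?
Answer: -949504/62625 + 237376*sqrt(517)/62625 ≈ 71.024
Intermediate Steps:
m = 1 (m = 3 - 1/3*6 = 3 - 2 = 1)
I(h, a) = 7*a*h/4 (I(h, a) = 7*(h*a)/4 = 7*(a*h)/4 = 7*a*h/4)
C(Y, E) = 4 (C(Y, E) = -1*(-4) = 4)
(1899 + 1/(-4553 + 4678))/(C(I(m, 3), 38) + sqrt(209 + 308)) = (1899 + 1/(-4553 + 4678))/(4 + sqrt(209 + 308)) = (1899 + 1/125)/(4 + sqrt(517)) = 237376/(125*(4 + sqrt(517)))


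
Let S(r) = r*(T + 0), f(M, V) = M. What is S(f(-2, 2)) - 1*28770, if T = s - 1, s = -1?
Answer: -28766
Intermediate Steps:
T = -2 (T = -1 - 1 = -2)
S(r) = -2*r (S(r) = r*(-2 + 0) = r*(-2) = -2*r)
S(f(-2, 2)) - 1*28770 = -2*(-2) - 1*28770 = 4 - 28770 = -28766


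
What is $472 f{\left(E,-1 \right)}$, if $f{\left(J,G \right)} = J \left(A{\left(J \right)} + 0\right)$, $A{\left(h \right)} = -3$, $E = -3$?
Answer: $4248$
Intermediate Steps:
$f{\left(J,G \right)} = - 3 J$ ($f{\left(J,G \right)} = J \left(-3 + 0\right) = J \left(-3\right) = - 3 J$)
$472 f{\left(E,-1 \right)} = 472 \left(\left(-3\right) \left(-3\right)\right) = 472 \cdot 9 = 4248$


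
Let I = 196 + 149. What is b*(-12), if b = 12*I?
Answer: -49680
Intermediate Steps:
I = 345
b = 4140 (b = 12*345 = 4140)
b*(-12) = 4140*(-12) = -49680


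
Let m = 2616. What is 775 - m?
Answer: -1841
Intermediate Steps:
775 - m = 775 - 1*2616 = 775 - 2616 = -1841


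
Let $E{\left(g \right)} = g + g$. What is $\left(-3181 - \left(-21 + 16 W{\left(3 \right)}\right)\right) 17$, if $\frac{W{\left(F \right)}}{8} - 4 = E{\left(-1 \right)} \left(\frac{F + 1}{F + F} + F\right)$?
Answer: $- \frac{139400}{3} \approx -46467.0$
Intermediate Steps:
$E{\left(g \right)} = 2 g$
$W{\left(F \right)} = 32 - 16 F - \frac{8 \left(1 + F\right)}{F}$ ($W{\left(F \right)} = 32 + 8 \cdot 2 \left(-1\right) \left(\frac{F + 1}{F + F} + F\right) = 32 + 8 \left(- 2 \left(\frac{1 + F}{2 F} + F\right)\right) = 32 + 8 \left(- 2 \left(F + \frac{1 + F}{2 F}\right)\right) = 32 + 8 \left(- 2 F - \frac{1 + F}{F}\right) = 32 - \left(16 F + \frac{8 \left(1 + F\right)}{F}\right) = 32 - 16 F - \frac{8 \left(1 + F\right)}{F}$)
$\left(-3181 - \left(-21 + 16 W{\left(3 \right)}\right)\right) 17 = \left(-3181 - \left(-21 + 16 \left(24 - 48 - \frac{8}{3}\right)\right)\right) 17 = \left(-3181 + \left(21 - - \frac{1280}{3}\right)\right) 17 = \left(-3181 + \left(21 + \frac{1280}{3}\right)\right) 17 = \left(-3181 + \frac{1343}{3}\right) 17 = \left(- \frac{8200}{3}\right) 17 = - \frac{139400}{3}$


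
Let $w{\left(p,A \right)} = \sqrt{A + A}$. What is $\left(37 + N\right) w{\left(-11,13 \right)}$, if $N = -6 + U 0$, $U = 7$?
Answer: $31 \sqrt{26} \approx 158.07$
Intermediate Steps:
$N = -6$ ($N = -6 + 7 \cdot 0 = -6 + 0 = -6$)
$w{\left(p,A \right)} = \sqrt{2} \sqrt{A}$ ($w{\left(p,A \right)} = \sqrt{2 A} = \sqrt{2} \sqrt{A}$)
$\left(37 + N\right) w{\left(-11,13 \right)} = \left(37 - 6\right) \sqrt{2} \sqrt{13} = 31 \sqrt{26}$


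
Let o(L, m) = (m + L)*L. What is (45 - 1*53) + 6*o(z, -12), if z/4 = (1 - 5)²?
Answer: 19960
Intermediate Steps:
z = 64 (z = 4*(1 - 5)² = 4*(-4)² = 4*16 = 64)
o(L, m) = L*(L + m) (o(L, m) = (L + m)*L = L*(L + m))
(45 - 1*53) + 6*o(z, -12) = (45 - 1*53) + 6*(64*(64 - 12)) = (45 - 53) + 6*(64*52) = -8 + 6*3328 = -8 + 19968 = 19960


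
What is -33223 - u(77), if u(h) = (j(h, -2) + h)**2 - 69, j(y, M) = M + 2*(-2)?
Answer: -38195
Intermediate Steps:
j(y, M) = -4 + M (j(y, M) = M - 4 = -4 + M)
u(h) = -69 + (-6 + h)**2 (u(h) = ((-4 - 2) + h)**2 - 69 = (-6 + h)**2 - 69 = -69 + (-6 + h)**2)
-33223 - u(77) = -33223 - (-69 + (-6 + 77)**2) = -33223 - (-69 + 71**2) = -33223 - (-69 + 5041) = -33223 - 1*4972 = -33223 - 4972 = -38195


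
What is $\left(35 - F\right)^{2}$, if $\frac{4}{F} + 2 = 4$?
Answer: $1089$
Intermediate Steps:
$F = 2$ ($F = \frac{4}{-2 + 4} = \frac{4}{2} = 4 \cdot \frac{1}{2} = 2$)
$\left(35 - F\right)^{2} = \left(35 - 2\right)^{2} = 33^{2} = 1089$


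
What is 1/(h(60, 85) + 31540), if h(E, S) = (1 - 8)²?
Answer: 1/31589 ≈ 3.1657e-5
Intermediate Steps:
h(E, S) = 49 (h(E, S) = (-7)² = 49)
1/(h(60, 85) + 31540) = 1/(49 + 31540) = 1/31589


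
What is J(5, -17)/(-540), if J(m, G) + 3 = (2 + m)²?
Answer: -23/270 ≈ -0.085185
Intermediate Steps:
J(m, G) = -3 + (2 + m)²
J(5, -17)/(-540) = (-3 + (2 + 5)²)/(-540) = (-3 + 7²)*(-1/540) = (-3 + 49)*(-1/540) = 46*(-1/540) = -23/270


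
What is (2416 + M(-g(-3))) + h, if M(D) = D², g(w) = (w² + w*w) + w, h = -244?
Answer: 2397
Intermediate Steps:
g(w) = w + 2*w² (g(w) = (w² + w²) + w = 2*w² + w = w + 2*w²)
(2416 + M(-g(-3))) + h = (2416 + (-(-3)*(1 + 2*(-3)))²) - 244 = (2416 + (-(-3)*(1 - 6))²) - 244 = (2416 + (-(-3)*(-5))²) - 244 = (2416 + (-1*15)²) - 244 = (2416 + (-15)²) - 244 = (2416 + 225) - 244 = 2641 - 244 = 2397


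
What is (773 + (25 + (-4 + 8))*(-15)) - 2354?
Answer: -2016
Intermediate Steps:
(773 + (25 + (-4 + 8))*(-15)) - 2354 = (773 + (25 + 4)*(-15)) - 2354 = (773 + 29*(-15)) - 2354 = (773 - 435) - 2354 = 338 - 2354 = -2016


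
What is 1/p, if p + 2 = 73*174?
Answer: 1/12700 ≈ 7.8740e-5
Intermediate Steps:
p = 12700 (p = -2 + 73*174 = -2 + 12702 = 12700)
1/p = 1/12700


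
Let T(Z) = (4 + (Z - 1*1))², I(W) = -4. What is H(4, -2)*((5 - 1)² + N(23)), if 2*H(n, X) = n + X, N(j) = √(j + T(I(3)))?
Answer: 16 + 2*√6 ≈ 20.899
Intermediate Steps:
T(Z) = (3 + Z)² (T(Z) = (4 + (Z - 1))² = (4 + (-1 + Z))² = (3 + Z)²)
N(j) = √(1 + j) (N(j) = √(j + (3 - 4)²) = √(j + (-1)²) = √(j + 1) = √(1 + j))
H(n, X) = X/2 + n/2 (H(n, X) = (n + X)/2 = (X + n)/2 = X/2 + n/2)
H(4, -2)*((5 - 1)² + N(23)) = ((½)*(-2) + (½)*4)*((5 - 1)² + √(1 + 23)) = (-1 + 2)*(4² + √24) = 1*(16 + 2*√6) = 16 + 2*√6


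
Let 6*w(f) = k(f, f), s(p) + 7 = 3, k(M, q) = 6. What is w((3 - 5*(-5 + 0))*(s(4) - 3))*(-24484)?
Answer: -24484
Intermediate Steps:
s(p) = -4 (s(p) = -7 + 3 = -4)
w(f) = 1 (w(f) = (⅙)*6 = 1)
w((3 - 5*(-5 + 0))*(s(4) - 3))*(-24484) = 1*(-24484) = -24484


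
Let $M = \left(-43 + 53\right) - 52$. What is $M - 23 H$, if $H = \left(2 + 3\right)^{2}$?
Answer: $-617$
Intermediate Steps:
$H = 25$ ($H = 5^{2} = 25$)
$M = -42$ ($M = 10 - 52 = -42$)
$M - 23 H = -42 - 575 = -617$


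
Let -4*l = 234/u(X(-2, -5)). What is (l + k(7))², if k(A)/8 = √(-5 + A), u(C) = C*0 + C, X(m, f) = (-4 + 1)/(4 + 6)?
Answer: 38153 + 3120*√2 ≈ 42565.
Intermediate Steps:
X(m, f) = -3/10
u(C) = C (u(C) = 0 + C = C)
k(A) = 8*√(-5 + A)
l = 195 (l = -117/(2*(-3/10)) = -117*(-10)/(2*3) = -¼*(-780) = 195)
(l + k(7))² = (195 + 8*√(-5 + 7))² = (195 + 8*√2)²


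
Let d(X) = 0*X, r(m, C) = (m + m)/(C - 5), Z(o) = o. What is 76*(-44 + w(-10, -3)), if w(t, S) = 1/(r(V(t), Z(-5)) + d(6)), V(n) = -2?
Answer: -3154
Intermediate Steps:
r(m, C) = 2*m/(-5 + C) (r(m, C) = (2*m)/(-5 + C) = 2*m/(-5 + C))
d(X) = 0
w(t, S) = 5/2 (w(t, S) = 1/(2*(-2)/(-5 - 5) + 0) = 1/(2*(-2)/(-10) + 0) = 1/(2*(-2)*(-⅒) + 0) = 1/(⅖ + 0) = 1/(⅖) = 5/2)
76*(-44 + w(-10, -3)) = 76*(-44 + 5/2) = 76*(-83/2) = -3154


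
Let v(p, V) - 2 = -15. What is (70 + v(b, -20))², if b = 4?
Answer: 3249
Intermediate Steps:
v(p, V) = -13 (v(p, V) = 2 - 15 = -13)
(70 + v(b, -20))² = (70 - 13)² = 57² = 3249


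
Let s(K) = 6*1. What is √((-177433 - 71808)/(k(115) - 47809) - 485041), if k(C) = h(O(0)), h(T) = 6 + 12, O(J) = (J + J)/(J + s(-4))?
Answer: 3*I*√123090208552810/47791 ≈ 696.45*I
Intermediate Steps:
s(K) = 6
O(J) = 2*J/(6 + J) (O(J) = (J + J)/(J + 6) = (2*J)/(6 + J) = 2*J/(6 + J))
h(T) = 18
k(C) = 18
√((-177433 - 71808)/(k(115) - 47809) - 485041) = √((-177433 - 71808)/(18 - 47809) - 485041) = √(-249241/(-47791) - 485041) = √(-249241*(-1/47791) - 485041) = √(249241/47791 - 485041) = √(-23180345190/47791) = 3*I*√123090208552810/47791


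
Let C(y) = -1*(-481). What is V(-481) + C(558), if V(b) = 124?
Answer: 605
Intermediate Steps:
C(y) = 481
V(-481) + C(558) = 124 + 481 = 605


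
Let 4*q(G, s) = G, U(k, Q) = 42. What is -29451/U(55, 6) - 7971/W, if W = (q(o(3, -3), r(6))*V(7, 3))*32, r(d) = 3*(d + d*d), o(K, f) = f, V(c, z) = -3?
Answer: -136403/168 ≈ -811.92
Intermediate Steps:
r(d) = 3*d + 3*d² (r(d) = 3*(d + d²) = 3*d + 3*d²)
q(G, s) = G/4
W = 72 (W = (((¼)*(-3))*(-3))*32 = -¾*(-3)*32 = (9/4)*32 = 72)
-29451/U(55, 6) - 7971/W = -29451/42 - 7971/72 = -29451*1/42 - 7971*1/72 = -9817/14 - 2657/24 = -136403/168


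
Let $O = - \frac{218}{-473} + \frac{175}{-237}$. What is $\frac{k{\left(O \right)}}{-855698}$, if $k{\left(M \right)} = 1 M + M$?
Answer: $\frac{31109}{47962300749} \approx 6.4861 \cdot 10^{-7}$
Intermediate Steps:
$O = - \frac{31109}{112101}$ ($O = \left(-218\right) \left(- \frac{1}{473}\right) + 175 \left(- \frac{1}{237}\right) = \frac{218}{473} - \frac{175}{237} = - \frac{31109}{112101} \approx -0.27751$)
$k{\left(M \right)} = 2 M$ ($k{\left(M \right)} = M + M = 2 M$)
$\frac{k{\left(O \right)}}{-855698} = \frac{2 \left(- \frac{31109}{112101}\right)}{-855698} = \left(- \frac{62218}{112101}\right) \left(- \frac{1}{855698}\right) = \frac{31109}{47962300749}$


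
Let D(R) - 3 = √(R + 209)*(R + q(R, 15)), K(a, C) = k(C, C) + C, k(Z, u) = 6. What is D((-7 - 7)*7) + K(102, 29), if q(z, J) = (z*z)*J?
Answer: 38 + 143962*√111 ≈ 1.5168e+6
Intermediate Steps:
q(z, J) = J*z² (q(z, J) = z²*J = J*z²)
K(a, C) = 6 + C
D(R) = 3 + √(209 + R)*(R + 15*R²) (D(R) = 3 + √(R + 209)*(R + 15*R²) = 3 + √(209 + R)*(R + 15*R²))
D((-7 - 7)*7) + K(102, 29) = (3 + ((-7 - 7)*7)*√(209 + (-7 - 7)*7) + 15*((-7 - 7)*7)²*√(209 + (-7 - 7)*7)) + (6 + 29) = (3 + (-14*7)*√(209 - 14*7) + 15*(-14*7)²*√(209 - 14*7)) + 35 = (3 - 98*√(209 - 98) + 15*(-98)²*√(209 - 98)) + 35 = (3 - 98*√111 + 15*9604*√111) + 35 = (3 - 98*√111 + 144060*√111) + 35 = (3 + 143962*√111) + 35 = 38 + 143962*√111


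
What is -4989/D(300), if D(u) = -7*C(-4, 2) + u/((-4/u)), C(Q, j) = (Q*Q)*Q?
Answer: 4989/22052 ≈ 0.22624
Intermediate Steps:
C(Q, j) = Q**3 (C(Q, j) = Q**2*Q = Q**3)
D(u) = 448 - u**2/4 (D(u) = -7*(-4)**3 + u/((-4/u)) = -7*(-64) + u*(-u/4) = 448 - u**2/4)
-4989/D(300) = -4989/(448 - 1/4*300**2) = -4989/(448 - 1/4*90000) = -4989/(448 - 22500) = -4989/(-22052) = -4989*(-1/22052) = 4989/22052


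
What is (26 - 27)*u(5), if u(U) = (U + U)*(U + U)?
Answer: -100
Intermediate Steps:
u(U) = 4*U**2 (u(U) = (2*U)*(2*U) = 4*U**2)
(26 - 27)*u(5) = (26 - 27)*(4*5**2) = -4*25 = -1*100 = -100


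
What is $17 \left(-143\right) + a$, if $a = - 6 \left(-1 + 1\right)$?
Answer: $-2431$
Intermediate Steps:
$a = 0$ ($a = \left(-6\right) 0 = 0$)
$17 \left(-143\right) + a = 17 \left(-143\right) + 0 = -2431 + 0 = -2431$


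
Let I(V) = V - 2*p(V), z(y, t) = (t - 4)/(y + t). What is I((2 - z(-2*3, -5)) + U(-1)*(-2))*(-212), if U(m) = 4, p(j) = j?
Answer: -15900/11 ≈ -1445.5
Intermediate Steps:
z(y, t) = (-4 + t)/(t + y)
I(V) = -V (I(V) = V - 2*V = -V)
I((2 - z(-2*3, -5)) + U(-1)*(-2))*(-212) = -((2 - (-4 - 5)/(-5 - 2*3)) + 4*(-2))*(-212) = -((2 - (-9)/(-5 - 6)) - 8)*(-212) = -((2 - (-9)/(-11)) - 8)*(-212) = -((2 - (-1)*(-9)/11) - 8)*(-212) = -((2 - 1*9/11) - 8)*(-212) = -((2 - 9/11) - 8)*(-212) = -(13/11 - 8)*(-212) = -1*(-75/11)*(-212) = (75/11)*(-212) = -15900/11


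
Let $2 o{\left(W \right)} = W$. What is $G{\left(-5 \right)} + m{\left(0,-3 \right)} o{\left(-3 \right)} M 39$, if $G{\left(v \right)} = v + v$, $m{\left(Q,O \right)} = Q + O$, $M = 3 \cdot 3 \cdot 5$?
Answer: $\frac{15775}{2} \approx 7887.5$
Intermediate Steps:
$M = 45$ ($M = 9 \cdot 5 = 45$)
$m{\left(Q,O \right)} = O + Q$
$o{\left(W \right)} = \frac{W}{2}$
$G{\left(v \right)} = 2 v$
$G{\left(-5 \right)} + m{\left(0,-3 \right)} o{\left(-3 \right)} M 39 = 2 \left(-5\right) + \left(-3 + 0\right) \frac{1}{2} \left(-3\right) 45 \cdot 39 = -10 + \left(-3\right) \left(- \frac{3}{2}\right) 45 \cdot 39 = -10 + \frac{9}{2} \cdot 45 \cdot 39 = -10 + \frac{405}{2} \cdot 39 = -10 + \frac{15795}{2} = \frac{15775}{2}$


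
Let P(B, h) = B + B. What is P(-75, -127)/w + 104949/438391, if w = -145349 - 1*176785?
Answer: 5645566636/23536774399 ≈ 0.23986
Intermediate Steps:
P(B, h) = 2*B
w = -322134 (w = -145349 - 176785 = -322134)
P(-75, -127)/w + 104949/438391 = (2*(-75))/(-322134) + 104949/438391 = -150*(-1/322134) + 104949*(1/438391) = 25/53689 + 104949/438391 = 5645566636/23536774399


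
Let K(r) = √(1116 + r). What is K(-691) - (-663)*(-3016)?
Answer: -1999608 + 5*√17 ≈ -1.9996e+6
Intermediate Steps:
K(-691) - (-663)*(-3016) = √(1116 - 691) - (-663)*(-3016) = √425 - 1*1999608 = 5*√17 - 1999608 = -1999608 + 5*√17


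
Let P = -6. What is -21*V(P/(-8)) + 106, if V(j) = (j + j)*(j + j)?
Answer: 235/4 ≈ 58.750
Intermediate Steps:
V(j) = 4*j² (V(j) = (2*j)*(2*j) = 4*j²)
-21*V(P/(-8)) + 106 = -84*(-6/(-8))² + 106 = -84*(-6*(-⅛))² + 106 = -84*(¾)² + 106 = -84*9/16 + 106 = -21*9/4 + 106 = -189/4 + 106 = 235/4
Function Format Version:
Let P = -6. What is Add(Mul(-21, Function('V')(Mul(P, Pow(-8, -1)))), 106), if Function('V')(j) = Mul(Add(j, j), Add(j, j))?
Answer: Rational(235, 4) ≈ 58.750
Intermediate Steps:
Function('V')(j) = Mul(4, Pow(j, 2)) (Function('V')(j) = Mul(Mul(2, j), Mul(2, j)) = Mul(4, Pow(j, 2)))
Add(Mul(-21, Function('V')(Mul(P, Pow(-8, -1)))), 106) = Add(Mul(-21, Mul(4, Pow(Mul(-6, Pow(-8, -1)), 2))), 106) = Add(Mul(-21, Mul(4, Pow(Mul(-6, Rational(-1, 8)), 2))), 106) = Add(Mul(-21, Mul(4, Pow(Rational(3, 4), 2))), 106) = Add(Mul(-21, Mul(4, Rational(9, 16))), 106) = Add(Mul(-21, Rational(9, 4)), 106) = Add(Rational(-189, 4), 106) = Rational(235, 4)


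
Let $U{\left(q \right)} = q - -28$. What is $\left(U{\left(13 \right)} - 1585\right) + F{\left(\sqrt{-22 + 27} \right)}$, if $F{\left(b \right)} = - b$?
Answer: $-1544 - \sqrt{5} \approx -1546.2$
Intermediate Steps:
$U{\left(q \right)} = 28 + q$ ($U{\left(q \right)} = q + 28 = 28 + q$)
$\left(U{\left(13 \right)} - 1585\right) + F{\left(\sqrt{-22 + 27} \right)} = \left(\left(28 + 13\right) - 1585\right) - \sqrt{-22 + 27} = \left(41 - 1585\right) - \sqrt{5} = -1544 - \sqrt{5}$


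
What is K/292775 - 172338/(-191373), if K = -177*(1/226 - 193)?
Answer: 87622815331/86140176850 ≈ 1.0172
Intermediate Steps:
K = 7720209/226 (K = -177*(1/226 - 193) = -177*(-43617/226) = 7720209/226 ≈ 34160.)
K/292775 - 172338/(-191373) = (7720209/226)/292775 - 172338/(-191373) = (7720209/226)*(1/292775) - 172338*(-1/191373) = 1102887/9452450 + 57446/63791 = 87622815331/86140176850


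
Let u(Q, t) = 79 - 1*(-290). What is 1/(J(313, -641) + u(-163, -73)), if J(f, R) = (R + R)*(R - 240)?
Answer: 1/1129811 ≈ 8.8510e-7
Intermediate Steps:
u(Q, t) = 369 (u(Q, t) = 79 + 290 = 369)
J(f, R) = 2*R*(-240 + R) (J(f, R) = (2*R)*(-240 + R) = 2*R*(-240 + R))
1/(J(313, -641) + u(-163, -73)) = 1/(2*(-641)*(-240 - 641) + 369) = 1/(2*(-641)*(-881) + 369) = 1/(1129442 + 369) = 1/1129811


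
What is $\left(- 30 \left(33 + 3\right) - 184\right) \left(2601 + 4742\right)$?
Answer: $-9281552$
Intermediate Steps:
$\left(- 30 \left(33 + 3\right) - 184\right) \left(2601 + 4742\right) = \left(\left(-30\right) 36 - 184\right) 7343 = \left(-1080 - 184\right) 7343 = \left(-1264\right) 7343 = -9281552$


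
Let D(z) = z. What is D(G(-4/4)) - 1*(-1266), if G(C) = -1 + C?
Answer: 1264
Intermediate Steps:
D(G(-4/4)) - 1*(-1266) = (-1 - 4/4) - 1*(-1266) = (-1 - 4*¼) + 1266 = (-1 - 1) + 1266 = -2 + 1266 = 1264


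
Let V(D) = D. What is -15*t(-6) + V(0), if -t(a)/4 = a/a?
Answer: 60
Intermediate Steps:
t(a) = -4 (t(a) = -4*a/a = -4*1 = -4)
-15*t(-6) + V(0) = -15*(-4) + 0 = 60 + 0 = 60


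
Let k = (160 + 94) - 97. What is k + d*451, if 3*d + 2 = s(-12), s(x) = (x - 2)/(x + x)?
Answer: -2015/36 ≈ -55.972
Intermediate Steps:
k = 157 (k = 254 - 97 = 157)
s(x) = (-2 + x)/(2*x) (s(x) = (-2 + x)/((2*x)) = (-2 + x)*(1/(2*x)) = (-2 + x)/(2*x))
d = -17/36 (d = -⅔ + ((½)*(-2 - 12)/(-12))/3 = -⅔ + ((½)*(-1/12)*(-14))/3 = -⅔ + (⅓)*(7/12) = -⅔ + 7/36 = -17/36 ≈ -0.47222)
k + d*451 = 157 - 17/36*451 = 157 - 7667/36 = -2015/36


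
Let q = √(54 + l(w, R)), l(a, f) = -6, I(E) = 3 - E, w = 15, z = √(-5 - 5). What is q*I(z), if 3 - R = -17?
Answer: 4*√3*(3 - I*√10) ≈ 20.785 - 21.909*I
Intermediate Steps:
z = I*√10 (z = √(-10) = I*√10 ≈ 3.1623*I)
R = 20 (R = 3 - 1*(-17) = 3 + 17 = 20)
q = 4*√3 (q = √(54 - 6) = √48 = 4*√3 ≈ 6.9282)
q*I(z) = (4*√3)*(3 - I*√10) = 4*√3*(3 - I*√10)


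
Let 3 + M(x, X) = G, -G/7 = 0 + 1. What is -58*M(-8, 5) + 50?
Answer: 630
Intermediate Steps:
G = -7 (G = -7*(0 + 1) = -7*1 = -7)
M(x, X) = -10 (M(x, X) = -3 - 7 = -10)
-58*M(-8, 5) + 50 = -58*(-10) + 50 = 580 + 50 = 630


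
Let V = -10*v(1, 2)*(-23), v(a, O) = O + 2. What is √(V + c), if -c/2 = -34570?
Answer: 2*√17515 ≈ 264.69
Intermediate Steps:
v(a, O) = 2 + O
c = 69140 (c = -2*(-34570) = 69140)
V = 920 (V = -10*(2 + 2)*(-23) = -10*4*(-23) = -40*(-23) = 920)
√(V + c) = √(920 + 69140) = √70060 = 2*√17515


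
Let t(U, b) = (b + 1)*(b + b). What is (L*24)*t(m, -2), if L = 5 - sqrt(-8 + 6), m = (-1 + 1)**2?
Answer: 480 - 96*I*sqrt(2) ≈ 480.0 - 135.76*I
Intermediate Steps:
m = 0 (m = 0**2 = 0)
L = 5 - I*sqrt(2) (L = 5 - sqrt(-2) = 5 - I*sqrt(2) ≈ 5.0 - 1.4142*I)
t(U, b) = 2*b*(1 + b) (t(U, b) = (1 + b)*(2*b) = 2*b*(1 + b))
(L*24)*t(m, -2) = ((5 - I*sqrt(2))*24)*(2*(-2)*(1 - 2)) = (120 - 24*I*sqrt(2))*(2*(-2)*(-1)) = (120 - 24*I*sqrt(2))*4 = 480 - 96*I*sqrt(2)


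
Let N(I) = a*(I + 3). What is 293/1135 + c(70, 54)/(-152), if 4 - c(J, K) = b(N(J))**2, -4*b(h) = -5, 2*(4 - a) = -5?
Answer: 668311/2760320 ≈ 0.24211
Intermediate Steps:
a = 13/2 (a = 4 - 1/2*(-5) = 4 + 5/2 = 13/2 ≈ 6.5000)
N(I) = 39/2 + 13*I/2 (N(I) = 13*(I + 3)/2 = 13*(3 + I)/2 = 39/2 + 13*I/2)
b(h) = 5/4 (b(h) = -1/4*(-5) = 5/4)
c(J, K) = 39/16 (c(J, K) = 4 - (5/4)**2 = 4 - 1*25/16 = 4 - 25/16 = 39/16)
293/1135 + c(70, 54)/(-152) = 293/1135 + (39/16)/(-152) = 293*(1/1135) + (39/16)*(-1/152) = 293/1135 - 39/2432 = 668311/2760320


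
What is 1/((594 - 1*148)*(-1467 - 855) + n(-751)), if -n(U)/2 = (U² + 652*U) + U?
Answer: -1/1182808 ≈ -8.4545e-7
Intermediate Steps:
n(U) = -1306*U - 2*U² (n(U) = -2*((U² + 652*U) + U) = -2*(U² + 653*U) = -1306*U - 2*U²)
1/((594 - 1*148)*(-1467 - 855) + n(-751)) = 1/((594 - 1*148)*(-1467 - 855) - 2*(-751)*(653 - 751)) = 1/((594 - 148)*(-2322) - 2*(-751)*(-98)) = 1/(446*(-2322) - 147196) = 1/(-1035612 - 147196) = 1/(-1182808) = -1/1182808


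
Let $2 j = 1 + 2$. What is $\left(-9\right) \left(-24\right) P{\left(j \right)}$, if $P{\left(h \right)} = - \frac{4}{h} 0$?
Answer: $0$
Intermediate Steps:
$j = \frac{3}{2}$ ($j = \frac{1 + 2}{2} = \frac{1}{2} \cdot 3 = \frac{3}{2} \approx 1.5$)
$P{\left(h \right)} = 0$
$\left(-9\right) \left(-24\right) P{\left(j \right)} = \left(-9\right) \left(-24\right) 0 = 216 \cdot 0 = 0$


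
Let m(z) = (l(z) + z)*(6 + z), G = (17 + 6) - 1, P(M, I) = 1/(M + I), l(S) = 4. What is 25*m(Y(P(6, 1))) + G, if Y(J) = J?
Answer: 32253/49 ≈ 658.22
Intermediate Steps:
P(M, I) = 1/(I + M)
G = 22 (G = 23 - 1 = 22)
m(z) = (4 + z)*(6 + z)
25*m(Y(P(6, 1))) + G = 25*(24 + (1/(1 + 6))² + 10/(1 + 6)) + 22 = 25*(24 + (1/7)² + 10/7) + 22 = 25*(24 + (⅐)² + 10*(⅐)) + 22 = 25*(24 + 1/49 + 10/7) + 22 = 25*(1247/49) + 22 = 31175/49 + 22 = 32253/49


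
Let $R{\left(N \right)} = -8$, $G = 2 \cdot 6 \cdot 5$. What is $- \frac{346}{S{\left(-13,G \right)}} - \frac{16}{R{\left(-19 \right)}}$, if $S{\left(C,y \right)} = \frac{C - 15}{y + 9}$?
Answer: $\frac{11965}{14} \approx 854.64$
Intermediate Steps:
$G = 60$ ($G = 12 \cdot 5 = 60$)
$S{\left(C,y \right)} = \frac{-15 + C}{9 + y}$
$- \frac{346}{S{\left(-13,G \right)}} - \frac{16}{R{\left(-19 \right)}} = - \frac{346}{\frac{1}{9 + 60} \left(-15 - 13\right)} - \frac{16}{-8} = - \frac{346}{\frac{1}{69} \left(-28\right)} - -2 = - \frac{346}{\frac{1}{69} \left(-28\right)} + 2 = - \frac{346}{- \frac{28}{69}} + 2 = \left(-346\right) \left(- \frac{69}{28}\right) + 2 = \frac{11937}{14} + 2 = \frac{11965}{14}$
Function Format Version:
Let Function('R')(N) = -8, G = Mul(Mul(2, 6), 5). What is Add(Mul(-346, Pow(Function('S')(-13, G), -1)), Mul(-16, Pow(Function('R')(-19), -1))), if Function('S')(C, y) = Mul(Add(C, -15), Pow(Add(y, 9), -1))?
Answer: Rational(11965, 14) ≈ 854.64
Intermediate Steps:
G = 60 (G = Mul(12, 5) = 60)
Function('S')(C, y) = Mul(Pow(Add(9, y), -1), Add(-15, C)) (Function('S')(C, y) = Mul(Add(-15, C), Pow(Add(9, y), -1)) = Mul(Pow(Add(9, y), -1), Add(-15, C)))
Add(Mul(-346, Pow(Function('S')(-13, G), -1)), Mul(-16, Pow(Function('R')(-19), -1))) = Add(Mul(-346, Pow(Mul(Pow(Add(9, 60), -1), Add(-15, -13)), -1)), Mul(-16, Pow(-8, -1))) = Add(Mul(-346, Pow(Mul(Pow(69, -1), -28), -1)), Mul(-16, Rational(-1, 8))) = Add(Mul(-346, Pow(Mul(Rational(1, 69), -28), -1)), 2) = Add(Mul(-346, Pow(Rational(-28, 69), -1)), 2) = Add(Mul(-346, Rational(-69, 28)), 2) = Add(Rational(11937, 14), 2) = Rational(11965, 14)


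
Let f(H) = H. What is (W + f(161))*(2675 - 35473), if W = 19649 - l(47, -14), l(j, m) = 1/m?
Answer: -4548115059/7 ≈ -6.4973e+8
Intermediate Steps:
W = 275087/14 (W = 19649 - 1/(-14) = 19649 - 1*(-1/14) = 19649 + 1/14 = 275087/14 ≈ 19649.)
(W + f(161))*(2675 - 35473) = (275087/14 + 161)*(2675 - 35473) = (277341/14)*(-32798) = -4548115059/7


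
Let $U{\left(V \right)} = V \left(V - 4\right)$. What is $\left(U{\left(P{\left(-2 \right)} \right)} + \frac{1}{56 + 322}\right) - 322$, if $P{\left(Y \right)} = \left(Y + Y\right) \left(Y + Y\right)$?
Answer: $- \frac{49139}{378} \approx -130.0$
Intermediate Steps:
$P{\left(Y \right)} = 4 Y^{2}$ ($P{\left(Y \right)} = 2 Y 2 Y = 4 Y^{2}$)
$U{\left(V \right)} = V \left(-4 + V\right)$ ($U{\left(V \right)} = V \left(V - 4\right) = V \left(-4 + V\right)$)
$\left(U{\left(P{\left(-2 \right)} \right)} + \frac{1}{56 + 322}\right) - 322 = \left(4 \left(-2\right)^{2} \left(-4 + 4 \left(-2\right)^{2}\right) + \frac{1}{56 + 322}\right) - 322 = \left(4 \cdot 4 \left(-4 + 4 \cdot 4\right) + \frac{1}{378}\right) - 322 = \left(16 \left(-4 + 16\right) + \frac{1}{378}\right) - 322 = \left(16 \cdot 12 + \frac{1}{378}\right) - 322 = \left(192 + \frac{1}{378}\right) - 322 = \frac{72577}{378} - 322 = - \frac{49139}{378}$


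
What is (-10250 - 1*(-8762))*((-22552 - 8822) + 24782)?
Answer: 9808896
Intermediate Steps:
(-10250 - 1*(-8762))*((-22552 - 8822) + 24782) = (-10250 + 8762)*(-31374 + 24782) = -1488*(-6592) = 9808896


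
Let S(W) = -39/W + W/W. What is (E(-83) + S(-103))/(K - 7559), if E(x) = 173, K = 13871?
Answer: 5987/216712 ≈ 0.027627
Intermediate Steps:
S(W) = 1 - 39/W (S(W) = -39/W + 1 = 1 - 39/W)
(E(-83) + S(-103))/(K - 7559) = (173 + (-39 - 103)/(-103))/(13871 - 7559) = (173 - 1/103*(-142))/6312 = (173 + 142/103)*(1/6312) = (17961/103)*(1/6312) = 5987/216712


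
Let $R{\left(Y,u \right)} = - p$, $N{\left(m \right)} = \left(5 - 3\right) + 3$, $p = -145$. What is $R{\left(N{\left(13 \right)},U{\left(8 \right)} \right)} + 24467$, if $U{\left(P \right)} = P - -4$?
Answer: $24612$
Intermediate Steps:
$N{\left(m \right)} = 5$ ($N{\left(m \right)} = 2 + 3 = 5$)
$U{\left(P \right)} = 4 + P$ ($U{\left(P \right)} = P + 4 = 4 + P$)
$R{\left(Y,u \right)} = 145$ ($R{\left(Y,u \right)} = \left(-1\right) \left(-145\right) = 145$)
$R{\left(N{\left(13 \right)},U{\left(8 \right)} \right)} + 24467 = 145 + 24467 = 24612$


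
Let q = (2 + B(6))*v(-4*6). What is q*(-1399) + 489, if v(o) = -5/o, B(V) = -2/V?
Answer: 233/72 ≈ 3.2361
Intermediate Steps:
q = 25/72 (q = (2 - 2/6)*(-5/((-4*6))) = (2 - 2*⅙)*(-5/(-24)) = (2 - ⅓)*(-5*(-1/24)) = (5/3)*(5/24) = 25/72 ≈ 0.34722)
q*(-1399) + 489 = (25/72)*(-1399) + 489 = -34975/72 + 489 = 233/72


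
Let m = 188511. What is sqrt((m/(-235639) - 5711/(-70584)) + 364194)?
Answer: sqrt(25187137455191788064319906)/8316171588 ≈ 603.48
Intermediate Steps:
sqrt((m/(-235639) - 5711/(-70584)) + 364194) = sqrt((188511/(-235639) - 5711/(-70584)) + 364194) = sqrt((188511*(-1/235639) - 5711*(-1/70584)) + 364194) = sqrt((-188511/235639 + 5711/70584) + 364194) = sqrt(-11960126095/16632343176 + 364194) = sqrt(6057387630514049/16632343176) = sqrt(25187137455191788064319906)/8316171588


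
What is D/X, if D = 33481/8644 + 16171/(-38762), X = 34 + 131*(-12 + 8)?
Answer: -579004199/82089388360 ≈ -0.0070533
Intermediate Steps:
X = -490 (X = 34 + 131*(-4) = 34 - 524 = -490)
D = 579004199/167529364 (D = 33481*(1/8644) + 16171*(-1/38762) = 33481/8644 - 16171/38762 = 579004199/167529364 ≈ 3.4561)
D/X = (579004199/167529364)/(-490) = (579004199/167529364)*(-1/490) = -579004199/82089388360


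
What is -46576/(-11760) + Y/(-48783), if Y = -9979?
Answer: 2370506/569135 ≈ 4.1651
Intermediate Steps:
-46576/(-11760) + Y/(-48783) = -46576/(-11760) - 9979/(-48783) = -46576*(-1/11760) - 9979*(-1/48783) = 2911/735 + 9979/48783 = 2370506/569135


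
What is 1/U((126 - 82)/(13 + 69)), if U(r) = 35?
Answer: 1/35 ≈ 0.028571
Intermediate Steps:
1/U((126 - 82)/(13 + 69)) = 1/35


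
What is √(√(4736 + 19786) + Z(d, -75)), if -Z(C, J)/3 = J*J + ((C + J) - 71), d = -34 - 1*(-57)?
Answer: √(-16506 + √24522) ≈ 127.86*I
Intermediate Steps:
d = 23 (d = -34 + 57 = 23)
Z(C, J) = 213 - 3*C - 3*J - 3*J² (Z(C, J) = -3*(J*J + ((C + J) - 71)) = -3*(J² + (-71 + C + J)) = -3*(-71 + C + J + J²) = 213 - 3*C - 3*J - 3*J²)
√(√(4736 + 19786) + Z(d, -75)) = √(√(4736 + 19786) + (213 - 3*23 - 3*(-75) - 3*(-75)²)) = √(√24522 + (213 - 69 + 225 - 3*5625)) = √(√24522 + (213 - 69 + 225 - 16875)) = √(√24522 - 16506) = √(-16506 + √24522)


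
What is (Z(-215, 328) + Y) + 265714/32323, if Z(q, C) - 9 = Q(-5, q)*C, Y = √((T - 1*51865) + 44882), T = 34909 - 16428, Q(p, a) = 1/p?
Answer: -7818839/161615 + √11498 ≈ 58.849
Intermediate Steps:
T = 18481
Y = √11498 (Y = √((18481 - 1*51865) + 44882) = √((18481 - 51865) + 44882) = √(-33384 + 44882) = √11498 ≈ 107.23)
Z(q, C) = 9 - C/5 (Z(q, C) = 9 + C/(-5) = 9 - C/5)
(Z(-215, 328) + Y) + 265714/32323 = ((9 - ⅕*328) + √11498) + 265714/32323 = ((9 - 328/5) + √11498) + 265714*(1/32323) = (-283/5 + √11498) + 265714/32323 = -7818839/161615 + √11498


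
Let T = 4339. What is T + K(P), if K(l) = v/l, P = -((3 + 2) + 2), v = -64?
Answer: 30437/7 ≈ 4348.1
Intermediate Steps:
P = -7 (P = -(5 + 2) = -1*7 = -7)
K(l) = -64/l
T + K(P) = 4339 - 64/(-7) = 4339 - 64*(-⅐) = 4339 + 64/7 = 30437/7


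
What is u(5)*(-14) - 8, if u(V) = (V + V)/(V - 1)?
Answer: -43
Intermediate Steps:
u(V) = 2*V/(-1 + V) (u(V) = (2*V)/(-1 + V) = 2*V/(-1 + V))
u(5)*(-14) - 8 = (2*5/(-1 + 5))*(-14) - 8 = (2*5/4)*(-14) - 8 = (2*5*(¼))*(-14) - 8 = (5/2)*(-14) - 8 = -35 - 8 = -43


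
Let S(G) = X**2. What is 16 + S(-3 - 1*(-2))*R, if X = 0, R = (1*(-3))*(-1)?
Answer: 16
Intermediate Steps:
R = 3 (R = -3*(-1) = 3)
S(G) = 0 (S(G) = 0**2 = 0)
16 + S(-3 - 1*(-2))*R = 16 + 0*3 = 16 + 0 = 16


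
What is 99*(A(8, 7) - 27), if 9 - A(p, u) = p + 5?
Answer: -3069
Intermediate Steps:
A(p, u) = 4 - p (A(p, u) = 9 - (p + 5) = 9 - (5 + p) = 9 + (-5 - p) = 4 - p)
99*(A(8, 7) - 27) = 99*((4 - 1*8) - 27) = 99*((4 - 8) - 27) = 99*(-4 - 27) = 99*(-31) = -3069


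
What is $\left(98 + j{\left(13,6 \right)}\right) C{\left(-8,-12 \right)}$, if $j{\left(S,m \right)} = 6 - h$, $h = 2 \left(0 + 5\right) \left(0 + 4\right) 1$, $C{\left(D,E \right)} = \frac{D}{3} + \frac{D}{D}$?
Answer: $- \frac{320}{3} \approx -106.67$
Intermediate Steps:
$C{\left(D,E \right)} = 1 + \frac{D}{3}$ ($C{\left(D,E \right)} = D \frac{1}{3} + 1 = \frac{D}{3} + 1 = 1 + \frac{D}{3}$)
$h = 40$ ($h = 2 \cdot 5 \cdot 4 \cdot 1 = 2 \cdot 20 \cdot 1 = 40 \cdot 1 = 40$)
$j{\left(S,m \right)} = -34$ ($j{\left(S,m \right)} = 6 - 40 = -34$)
$\left(98 + j{\left(13,6 \right)}\right) C{\left(-8,-12 \right)} = \left(98 - 34\right) \left(1 + \frac{1}{3} \left(-8\right)\right) = 64 \left(1 - \frac{8}{3}\right) = 64 \left(- \frac{5}{3}\right) = - \frac{320}{3}$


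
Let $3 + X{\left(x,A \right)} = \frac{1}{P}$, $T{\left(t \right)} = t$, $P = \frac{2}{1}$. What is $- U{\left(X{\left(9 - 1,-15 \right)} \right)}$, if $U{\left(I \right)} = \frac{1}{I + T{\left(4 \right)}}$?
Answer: $- \frac{2}{3} \approx -0.66667$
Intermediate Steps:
$P = 2$ ($P = 2 \cdot 1 = 2$)
$X{\left(x,A \right)} = - \frac{5}{2}$ ($X{\left(x,A \right)} = -3 + \frac{1}{2} = - \frac{5}{2}$)
$U{\left(I \right)} = \frac{1}{4 + I}$ ($U{\left(I \right)} = \frac{1}{I + 4} = \frac{1}{4 + I}$)
$- U{\left(X{\left(9 - 1,-15 \right)} \right)} = - \frac{1}{4 - \frac{5}{2}} = - \frac{1}{\frac{3}{2}} = \left(-1\right) \frac{2}{3} = - \frac{2}{3}$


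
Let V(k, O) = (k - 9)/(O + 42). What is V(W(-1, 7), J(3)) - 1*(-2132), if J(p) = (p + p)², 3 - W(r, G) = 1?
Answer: 166289/78 ≈ 2131.9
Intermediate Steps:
W(r, G) = 2 (W(r, G) = 3 - 1*1 = 3 - 1 = 2)
J(p) = 4*p² (J(p) = (2*p)² = 4*p²)
V(k, O) = (-9 + k)/(42 + O)
V(W(-1, 7), J(3)) - 1*(-2132) = (-9 + 2)/(42 + 4*3²) - 1*(-2132) = -7/(42 + 4*9) + 2132 = -7/(42 + 36) + 2132 = -7/78 + 2132 = 166289/78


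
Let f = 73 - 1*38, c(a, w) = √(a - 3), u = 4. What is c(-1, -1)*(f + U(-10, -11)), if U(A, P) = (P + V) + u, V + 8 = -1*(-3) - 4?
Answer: 38*I ≈ 38.0*I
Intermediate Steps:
V = -9 (V = -8 + (-1*(-3) - 4) = -8 + (3 - 4) = -8 - 1 = -9)
c(a, w) = √(-3 + a)
U(A, P) = -5 + P (U(A, P) = (P - 9) + 4 = (-9 + P) + 4 = -5 + P)
f = 35 (f = 73 - 38 = 35)
c(-1, -1)*(f + U(-10, -11)) = √(-3 - 1)*(35 + (-5 - 11)) = √(-4)*(35 - 16) = (2*I)*19 = 38*I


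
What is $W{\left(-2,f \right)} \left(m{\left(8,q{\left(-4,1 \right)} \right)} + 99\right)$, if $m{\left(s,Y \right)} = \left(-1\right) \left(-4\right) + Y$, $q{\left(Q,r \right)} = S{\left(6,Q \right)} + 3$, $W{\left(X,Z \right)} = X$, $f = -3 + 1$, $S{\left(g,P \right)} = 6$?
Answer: $-224$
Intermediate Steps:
$f = -2$
$q{\left(Q,r \right)} = 9$ ($q{\left(Q,r \right)} = 6 + 3 = 9$)
$m{\left(s,Y \right)} = 4 + Y$
$W{\left(-2,f \right)} \left(m{\left(8,q{\left(-4,1 \right)} \right)} + 99\right) = - 2 \left(\left(4 + 9\right) + 99\right) = - 2 \left(13 + 99\right) = \left(-2\right) 112 = -224$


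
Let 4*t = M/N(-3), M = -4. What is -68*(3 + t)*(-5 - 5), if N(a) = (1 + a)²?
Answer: 1870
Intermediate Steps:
t = -¼ (t = (-4/(1 - 3)²)/4 = (-4/((-2)²))/4 = (-4/4)/4 = (-4*¼)/4 = (¼)*(-1) = -¼ ≈ -0.25000)
-68*(3 + t)*(-5 - 5) = -68*(3 - ¼)*(-5 - 5) = -187*(-10) = -68*(-55/2) = 1870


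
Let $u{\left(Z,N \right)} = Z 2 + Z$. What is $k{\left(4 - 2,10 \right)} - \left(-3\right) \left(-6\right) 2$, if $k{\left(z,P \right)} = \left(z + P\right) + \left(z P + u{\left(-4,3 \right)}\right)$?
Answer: $-16$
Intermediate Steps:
$u{\left(Z,N \right)} = 3 Z$ ($u{\left(Z,N \right)} = 2 Z + Z = 3 Z$)
$k{\left(z,P \right)} = -12 + P + z + P z$ ($k{\left(z,P \right)} = \left(z + P\right) + \left(z P + 3 \left(-4\right)\right) = \left(P + z\right) + \left(P z - 12\right) = \left(P + z\right) + \left(-12 + P z\right) = -12 + P + z + P z$)
$k{\left(4 - 2,10 \right)} - \left(-3\right) \left(-6\right) 2 = \left(-12 + 10 + \left(4 - 2\right) + 10 \left(4 - 2\right)\right) - \left(-3\right) \left(-6\right) 2 = \left(-12 + 10 + \left(4 - 2\right) + 10 \left(4 - 2\right)\right) - 18 \cdot 2 = \left(-12 + 10 + 2 + 10 \cdot 2\right) - 36 = \left(-12 + 10 + 2 + 20\right) - 36 = 20 - 36 = -16$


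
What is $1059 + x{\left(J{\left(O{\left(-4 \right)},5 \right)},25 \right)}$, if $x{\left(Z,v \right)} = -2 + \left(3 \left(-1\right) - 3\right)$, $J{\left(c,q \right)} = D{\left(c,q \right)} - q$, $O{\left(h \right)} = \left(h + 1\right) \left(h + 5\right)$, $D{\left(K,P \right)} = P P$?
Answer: $1051$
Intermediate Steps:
$D{\left(K,P \right)} = P^{2}$
$O{\left(h \right)} = \left(1 + h\right) \left(5 + h\right)$
$J{\left(c,q \right)} = q^{2} - q$
$x{\left(Z,v \right)} = -8$ ($x{\left(Z,v \right)} = -2 - 6 = -8$)
$1059 + x{\left(J{\left(O{\left(-4 \right)},5 \right)},25 \right)} = 1059 - 8 = 1051$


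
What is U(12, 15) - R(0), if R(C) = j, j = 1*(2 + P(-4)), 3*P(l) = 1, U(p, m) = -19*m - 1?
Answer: -865/3 ≈ -288.33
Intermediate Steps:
U(p, m) = -1 - 19*m
P(l) = ⅓ (P(l) = (⅓)*1 = ⅓)
j = 7/3 (j = 1*(2 + ⅓) = 1*(7/3) = 7/3 ≈ 2.3333)
R(C) = 7/3
U(12, 15) - R(0) = (-1 - 19*15) - 1*7/3 = (-1 - 285) - 7/3 = -286 - 7/3 = -865/3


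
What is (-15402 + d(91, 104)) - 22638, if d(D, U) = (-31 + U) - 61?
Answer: -38028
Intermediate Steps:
d(D, U) = -92 + U
(-15402 + d(91, 104)) - 22638 = (-15402 + (-92 + 104)) - 22638 = (-15402 + 12) - 22638 = -15390 - 22638 = -38028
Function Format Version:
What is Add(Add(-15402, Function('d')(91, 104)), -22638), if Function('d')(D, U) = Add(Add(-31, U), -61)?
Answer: -38028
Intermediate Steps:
Function('d')(D, U) = Add(-92, U)
Add(Add(-15402, Function('d')(91, 104)), -22638) = Add(Add(-15402, Add(-92, 104)), -22638) = Add(Add(-15402, 12), -22638) = Add(-15390, -22638) = -38028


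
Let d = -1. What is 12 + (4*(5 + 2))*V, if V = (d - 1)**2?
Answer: 124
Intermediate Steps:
V = 4 (V = (-1 - 1)**2 = (-2)**2 = 4)
12 + (4*(5 + 2))*V = 12 + (4*(5 + 2))*4 = 12 + (4*7)*4 = 12 + 28*4 = 12 + 112 = 124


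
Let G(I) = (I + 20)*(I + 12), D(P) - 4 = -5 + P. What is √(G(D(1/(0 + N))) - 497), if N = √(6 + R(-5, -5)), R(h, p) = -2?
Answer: I*√1091/2 ≈ 16.515*I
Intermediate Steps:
N = 2 (N = √(6 - 2) = √4 = 2)
D(P) = -1 + P (D(P) = 4 + (-5 + P) = -1 + P)
G(I) = (12 + I)*(20 + I) (G(I) = (20 + I)*(12 + I) = (12 + I)*(20 + I))
√(G(D(1/(0 + N))) - 497) = √((240 + (-1 + 1/(0 + 2))² + 32*(-1 + 1/(0 + 2))) - 497) = √((240 + (-1 + 1/2)² + 32*(-1 + 1/2)) - 497) = √((240 + (-1 + ½)² + 32*(-1 + ½)) - 497) = √((240 + (-½)² + 32*(-½)) - 497) = √((240 + ¼ - 16) - 497) = √(897/4 - 497) = √(-1091/4) = I*√1091/2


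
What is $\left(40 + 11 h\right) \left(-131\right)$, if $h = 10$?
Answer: $-19650$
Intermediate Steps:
$\left(40 + 11 h\right) \left(-131\right) = \left(40 + 11 \cdot 10\right) \left(-131\right) = \left(40 + 110\right) \left(-131\right) = 150 \left(-131\right) = -19650$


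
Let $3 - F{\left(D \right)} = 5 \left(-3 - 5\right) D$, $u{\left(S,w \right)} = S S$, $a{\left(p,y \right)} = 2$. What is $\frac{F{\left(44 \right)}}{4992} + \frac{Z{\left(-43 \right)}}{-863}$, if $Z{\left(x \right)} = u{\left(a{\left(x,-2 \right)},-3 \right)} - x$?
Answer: $\frac{1286845}{4308096} \approx 0.2987$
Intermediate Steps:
$u{\left(S,w \right)} = S^{2}$
$Z{\left(x \right)} = 4 - x$ ($Z{\left(x \right)} = 2^{2} - x = 4 - x$)
$F{\left(D \right)} = 3 + 40 D$ ($F{\left(D \right)} = 3 - 5 \left(-3 - 5\right) D = 3 - 5 \left(-8\right) D = 3 - - 40 D = 3 + 40 D$)
$\frac{F{\left(44 \right)}}{4992} + \frac{Z{\left(-43 \right)}}{-863} = \frac{3 + 40 \cdot 44}{4992} + \frac{4 - -43}{-863} = \left(3 + 1760\right) \frac{1}{4992} + \left(4 + 43\right) \left(- \frac{1}{863}\right) = 1763 \cdot \frac{1}{4992} + 47 \left(- \frac{1}{863}\right) = \frac{1763}{4992} - \frac{47}{863} = \frac{1286845}{4308096}$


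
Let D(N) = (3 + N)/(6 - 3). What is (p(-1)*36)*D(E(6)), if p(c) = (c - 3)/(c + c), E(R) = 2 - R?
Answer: -24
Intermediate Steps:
D(N) = 1 + N/3 (D(N) = (3 + N)/3 = (3 + N)*(1/3) = 1 + N/3)
p(c) = (-3 + c)/(2*c) (p(c) = (-3 + c)/((2*c)) = (-3 + c)*(1/(2*c)) = (-3 + c)/(2*c))
(p(-1)*36)*D(E(6)) = (((1/2)*(-3 - 1)/(-1))*36)*(1 + (2 - 1*6)/3) = (((1/2)*(-1)*(-4))*36)*(1 + (2 - 6)/3) = (2*36)*(1 + (1/3)*(-4)) = 72*(1 - 4/3) = 72*(-1/3) = -24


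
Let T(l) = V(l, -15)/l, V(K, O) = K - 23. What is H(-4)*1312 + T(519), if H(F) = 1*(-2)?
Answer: -1361360/519 ≈ -2623.0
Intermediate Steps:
H(F) = -2
V(K, O) = -23 + K
T(l) = (-23 + l)/l
H(-4)*1312 + T(519) = -2*1312 + (-23 + 519)/519 = -2624 + (1/519)*496 = -2624 + 496/519 = -1361360/519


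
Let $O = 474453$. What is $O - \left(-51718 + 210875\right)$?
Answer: $315296$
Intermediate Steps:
$O - \left(-51718 + 210875\right) = 474453 - \left(-51718 + 210875\right) = 474453 - 159157 = 315296$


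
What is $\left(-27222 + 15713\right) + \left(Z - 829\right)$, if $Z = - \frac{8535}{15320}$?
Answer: $- \frac{37805339}{3064} \approx -12339.0$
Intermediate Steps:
$Z = - \frac{1707}{3064}$ ($Z = \left(-8535\right) \frac{1}{15320} = - \frac{1707}{3064} \approx -0.55711$)
$\left(-27222 + 15713\right) + \left(Z - 829\right) = \left(-27222 + 15713\right) - \frac{2541763}{3064} = -11509 - \frac{2541763}{3064} = - \frac{37805339}{3064}$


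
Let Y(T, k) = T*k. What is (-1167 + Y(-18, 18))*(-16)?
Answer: 23856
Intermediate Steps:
(-1167 + Y(-18, 18))*(-16) = (-1167 - 18*18)*(-16) = (-1167 - 324)*(-16) = -1491*(-16) = 23856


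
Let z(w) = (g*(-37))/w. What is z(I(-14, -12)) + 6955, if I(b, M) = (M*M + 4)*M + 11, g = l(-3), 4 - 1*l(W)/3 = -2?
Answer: 12276241/1765 ≈ 6955.4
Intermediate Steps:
l(W) = 18 (l(W) = 12 - 3*(-2) = 12 + 6 = 18)
g = 18
I(b, M) = 11 + M*(4 + M²) (I(b, M) = (M² + 4)*M + 11 = (4 + M²)*M + 11 = M*(4 + M²) + 11 = 11 + M*(4 + M²))
z(w) = -666/w (z(w) = (18*(-37))/w = -666/w)
z(I(-14, -12)) + 6955 = -666/(11 + (-12)³ + 4*(-12)) + 6955 = -666/(11 - 1728 - 48) + 6955 = -666/(-1765) + 6955 = -666*(-1/1765) + 6955 = 666/1765 + 6955 = 12276241/1765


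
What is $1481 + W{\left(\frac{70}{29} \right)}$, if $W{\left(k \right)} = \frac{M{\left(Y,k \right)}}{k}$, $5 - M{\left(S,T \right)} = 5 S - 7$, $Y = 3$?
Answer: $\frac{103583}{70} \approx 1479.8$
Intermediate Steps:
$M{\left(S,T \right)} = 12 - 5 S$ ($M{\left(S,T \right)} = 5 - \left(5 S - 7\right) = 5 - \left(-7 + 5 S\right) = 12 - 5 S$)
$W{\left(k \right)} = - \frac{3}{k}$ ($W{\left(k \right)} = \frac{12 - 15}{k} = - \frac{3}{k}$)
$1481 + W{\left(\frac{70}{29} \right)} = 1481 - \frac{3}{70 \cdot \frac{1}{29}} = 1481 - \frac{3}{\frac{70}{29}} = 1481 - \frac{87}{70} = \frac{103583}{70}$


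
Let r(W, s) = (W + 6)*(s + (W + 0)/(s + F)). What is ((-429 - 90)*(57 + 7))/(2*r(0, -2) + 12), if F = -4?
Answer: 2768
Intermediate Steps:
r(W, s) = (6 + W)*(s + W/(-4 + s)) (r(W, s) = (W + 6)*(s + (W + 0)/(s - 4)) = (6 + W)*(s + W/(-4 + s)))
((-429 - 90)*(57 + 7))/(2*r(0, -2) + 12) = ((-429 - 90)*(57 + 7))/(2*((0² - 24*(-2) + 6*0 + 6*(-2)² + 0*(-2)² - 4*0*(-2))/(-4 - 2)) + 12) = (-519*64)/(2*((0 + 48 + 0 + 6*4 + 0*4 + 0)/(-6)) + 12) = -33216/(2*(-(0 + 48 + 0 + 24 + 0 + 0)/6) + 12) = -33216/(2*(-⅙*72) + 12) = -33216/(2*(-12) + 12) = -33216/(-24 + 12) = -33216/(-12) = -33216*(-1/12) = 2768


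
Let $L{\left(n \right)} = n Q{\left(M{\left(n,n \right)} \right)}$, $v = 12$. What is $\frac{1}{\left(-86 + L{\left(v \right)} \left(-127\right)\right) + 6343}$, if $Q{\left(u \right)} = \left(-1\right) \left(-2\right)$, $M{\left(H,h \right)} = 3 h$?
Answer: $\frac{1}{3209} \approx 0.00031162$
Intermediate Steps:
$Q{\left(u \right)} = 2$
$L{\left(n \right)} = 2 n$ ($L{\left(n \right)} = n 2 = 2 n$)
$\frac{1}{\left(-86 + L{\left(v \right)} \left(-127\right)\right) + 6343} = \frac{1}{\left(-86 + 2 \cdot 12 \left(-127\right)\right) + 6343} = \frac{1}{\left(-86 + 24 \left(-127\right)\right) + 6343} = \frac{1}{\left(-86 - 3048\right) + 6343} = \frac{1}{-3134 + 6343} = \frac{1}{3209}$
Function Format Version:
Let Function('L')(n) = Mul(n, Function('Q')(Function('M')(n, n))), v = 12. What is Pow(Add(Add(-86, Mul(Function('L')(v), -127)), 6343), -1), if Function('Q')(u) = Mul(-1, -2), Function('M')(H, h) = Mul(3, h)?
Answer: Rational(1, 3209) ≈ 0.00031162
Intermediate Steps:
Function('Q')(u) = 2
Function('L')(n) = Mul(2, n) (Function('L')(n) = Mul(n, 2) = Mul(2, n))
Pow(Add(Add(-86, Mul(Function('L')(v), -127)), 6343), -1) = Pow(Add(Add(-86, Mul(Mul(2, 12), -127)), 6343), -1) = Pow(Add(Add(-86, Mul(24, -127)), 6343), -1) = Pow(Add(Add(-86, -3048), 6343), -1) = Pow(Add(-3134, 6343), -1) = Pow(3209, -1) = Rational(1, 3209)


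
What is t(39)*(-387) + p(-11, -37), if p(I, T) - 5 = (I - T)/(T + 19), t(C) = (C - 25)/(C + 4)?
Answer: -1102/9 ≈ -122.44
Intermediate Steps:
t(C) = (-25 + C)/(4 + C)
p(I, T) = 5 + (I - T)/(19 + T) (p(I, T) = 5 + (I - T)/(T + 19) = 5 + (I - T)/(19 + T))
t(39)*(-387) + p(-11, -37) = ((-25 + 39)/(4 + 39))*(-387) + (95 - 11 + 4*(-37))/(19 - 37) = (14/43)*(-387) + (95 - 11 - 148)/(-18) = ((1/43)*14)*(-387) - 1/18*(-64) = (14/43)*(-387) + 32/9 = -126 + 32/9 = -1102/9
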